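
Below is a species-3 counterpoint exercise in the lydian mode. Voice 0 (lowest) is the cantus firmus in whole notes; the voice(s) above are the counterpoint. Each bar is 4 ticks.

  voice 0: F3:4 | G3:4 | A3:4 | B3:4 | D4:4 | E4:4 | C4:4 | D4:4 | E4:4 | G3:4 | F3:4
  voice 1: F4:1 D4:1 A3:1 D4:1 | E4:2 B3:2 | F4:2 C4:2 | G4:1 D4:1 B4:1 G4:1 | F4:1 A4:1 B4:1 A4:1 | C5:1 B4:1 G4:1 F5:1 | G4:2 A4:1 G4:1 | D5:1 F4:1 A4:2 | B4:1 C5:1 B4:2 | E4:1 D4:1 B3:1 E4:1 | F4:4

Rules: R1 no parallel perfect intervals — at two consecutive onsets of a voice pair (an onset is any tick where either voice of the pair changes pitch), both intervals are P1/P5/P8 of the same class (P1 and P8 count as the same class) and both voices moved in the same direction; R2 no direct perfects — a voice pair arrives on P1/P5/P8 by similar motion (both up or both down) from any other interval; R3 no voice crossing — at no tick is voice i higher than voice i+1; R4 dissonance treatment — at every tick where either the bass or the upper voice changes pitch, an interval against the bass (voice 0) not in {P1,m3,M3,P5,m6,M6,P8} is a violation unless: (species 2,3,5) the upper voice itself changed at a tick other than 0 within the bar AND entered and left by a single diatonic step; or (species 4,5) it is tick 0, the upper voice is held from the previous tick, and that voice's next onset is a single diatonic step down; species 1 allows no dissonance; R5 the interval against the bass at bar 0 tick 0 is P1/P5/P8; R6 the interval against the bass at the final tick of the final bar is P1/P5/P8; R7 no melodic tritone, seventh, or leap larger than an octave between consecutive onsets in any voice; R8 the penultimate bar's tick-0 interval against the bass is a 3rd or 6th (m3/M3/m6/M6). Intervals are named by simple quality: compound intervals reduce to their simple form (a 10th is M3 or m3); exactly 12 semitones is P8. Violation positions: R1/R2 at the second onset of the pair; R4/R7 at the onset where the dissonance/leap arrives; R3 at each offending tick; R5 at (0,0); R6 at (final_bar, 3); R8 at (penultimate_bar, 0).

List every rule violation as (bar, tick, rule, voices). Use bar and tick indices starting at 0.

(2, 0, R7, (1,))
(5, 3, R4, (0, 1))
(5, 3, R7, (1,))
(6, 0, R2, (0, 1))
(6, 0, R7, (1,))
(7, 0, R2, (0, 1))
(8, 0, R1, (0, 1))

bar 0: v0=F3 v1=F4 downbeat P8
bar 1: v0=G3 v1=E4 downbeat M6
bar 2: v0=A3 v1=F4 downbeat m6
bar 3: v0=B3 v1=G4 downbeat m6
bar 4: v0=D4 v1=F4 downbeat m3
bar 5: v0=E4 v1=C5 downbeat m6
bar 6: v0=C4 v1=G4 downbeat P5
bar 7: v0=D4 v1=D5 downbeat P8
bar 8: v0=E4 v1=B4 downbeat P5
bar 9: v0=G3 v1=E4 downbeat M6
bar 10: v0=F3 v1=F4 downbeat P8
  -> R7 @ bar 2 tick 0 v(1,): B3->F4 leap 6st
  -> R4 @ bar 5 tick 3 v(0, 1): E4/F5 m2 untreated
  -> R7 @ bar 5 tick 3 v(1,): G4->F5 leap 10st
  -> R2 @ bar 6 tick 0 v(0, 1): E4/F5 m2 -> C4/G4 P5 similar
  -> R7 @ bar 6 tick 0 v(1,): F5->G4 leap 10st
  -> R2 @ bar 7 tick 0 v(0, 1): C4/G4 P5 -> D4/D5 P8 similar
  -> R1 @ bar 8 tick 0 v(0, 1): D4/A4 P5 -> E4/B4 P5 similar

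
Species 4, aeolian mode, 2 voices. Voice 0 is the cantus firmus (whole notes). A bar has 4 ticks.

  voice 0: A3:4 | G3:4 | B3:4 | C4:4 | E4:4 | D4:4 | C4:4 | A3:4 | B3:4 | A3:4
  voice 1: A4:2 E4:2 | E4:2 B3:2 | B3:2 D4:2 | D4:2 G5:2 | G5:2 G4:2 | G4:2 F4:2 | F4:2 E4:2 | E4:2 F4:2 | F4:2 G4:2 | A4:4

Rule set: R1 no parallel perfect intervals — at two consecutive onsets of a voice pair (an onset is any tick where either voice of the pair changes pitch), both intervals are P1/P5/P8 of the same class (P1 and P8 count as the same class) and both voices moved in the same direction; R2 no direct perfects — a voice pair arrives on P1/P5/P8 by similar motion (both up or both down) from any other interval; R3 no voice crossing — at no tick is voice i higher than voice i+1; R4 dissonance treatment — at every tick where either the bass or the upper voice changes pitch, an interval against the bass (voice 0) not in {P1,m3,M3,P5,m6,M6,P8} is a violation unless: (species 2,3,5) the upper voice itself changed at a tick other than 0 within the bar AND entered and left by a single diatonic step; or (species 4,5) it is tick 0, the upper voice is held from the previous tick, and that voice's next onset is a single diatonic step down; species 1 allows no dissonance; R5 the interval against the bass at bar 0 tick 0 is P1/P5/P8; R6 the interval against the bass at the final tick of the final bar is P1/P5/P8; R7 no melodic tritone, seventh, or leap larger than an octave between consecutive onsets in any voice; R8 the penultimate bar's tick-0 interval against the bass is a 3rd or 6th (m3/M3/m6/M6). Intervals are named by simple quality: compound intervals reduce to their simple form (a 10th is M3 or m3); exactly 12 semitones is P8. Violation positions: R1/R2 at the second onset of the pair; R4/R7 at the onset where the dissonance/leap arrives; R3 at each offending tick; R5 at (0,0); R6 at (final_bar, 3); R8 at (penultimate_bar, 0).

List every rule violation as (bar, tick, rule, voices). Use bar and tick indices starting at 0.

bar 0: v0=A3 v1=A4 downbeat P8
bar 1: v0=G3 v1=E4 downbeat M6
bar 2: v0=B3 v1=B3 downbeat P1
bar 3: v0=C4 v1=D4 downbeat M2
bar 4: v0=E4 v1=G5 downbeat m3
bar 5: v0=D4 v1=G4 downbeat P4
bar 6: v0=C4 v1=F4 downbeat P4
bar 7: v0=A3 v1=E4 downbeat P5
bar 8: v0=B3 v1=F4 downbeat TT
bar 9: v0=A3 v1=A4 downbeat P8
  -> R4 @ bar 3 tick 0 v(0, 1): C4/D4 M2 untreated
  -> R7 @ bar 3 tick 2 v(1,): D4->G5 leap 17st
  -> R4 @ bar 8 tick 0 v(0, 1): B3/F4 TT untreated
  -> R8 @ bar 8 tick 0 v(0, 1): penult TT not 3rd/6th

(3, 0, R4, (0, 1))
(3, 2, R7, (1,))
(8, 0, R4, (0, 1))
(8, 0, R8, (0, 1))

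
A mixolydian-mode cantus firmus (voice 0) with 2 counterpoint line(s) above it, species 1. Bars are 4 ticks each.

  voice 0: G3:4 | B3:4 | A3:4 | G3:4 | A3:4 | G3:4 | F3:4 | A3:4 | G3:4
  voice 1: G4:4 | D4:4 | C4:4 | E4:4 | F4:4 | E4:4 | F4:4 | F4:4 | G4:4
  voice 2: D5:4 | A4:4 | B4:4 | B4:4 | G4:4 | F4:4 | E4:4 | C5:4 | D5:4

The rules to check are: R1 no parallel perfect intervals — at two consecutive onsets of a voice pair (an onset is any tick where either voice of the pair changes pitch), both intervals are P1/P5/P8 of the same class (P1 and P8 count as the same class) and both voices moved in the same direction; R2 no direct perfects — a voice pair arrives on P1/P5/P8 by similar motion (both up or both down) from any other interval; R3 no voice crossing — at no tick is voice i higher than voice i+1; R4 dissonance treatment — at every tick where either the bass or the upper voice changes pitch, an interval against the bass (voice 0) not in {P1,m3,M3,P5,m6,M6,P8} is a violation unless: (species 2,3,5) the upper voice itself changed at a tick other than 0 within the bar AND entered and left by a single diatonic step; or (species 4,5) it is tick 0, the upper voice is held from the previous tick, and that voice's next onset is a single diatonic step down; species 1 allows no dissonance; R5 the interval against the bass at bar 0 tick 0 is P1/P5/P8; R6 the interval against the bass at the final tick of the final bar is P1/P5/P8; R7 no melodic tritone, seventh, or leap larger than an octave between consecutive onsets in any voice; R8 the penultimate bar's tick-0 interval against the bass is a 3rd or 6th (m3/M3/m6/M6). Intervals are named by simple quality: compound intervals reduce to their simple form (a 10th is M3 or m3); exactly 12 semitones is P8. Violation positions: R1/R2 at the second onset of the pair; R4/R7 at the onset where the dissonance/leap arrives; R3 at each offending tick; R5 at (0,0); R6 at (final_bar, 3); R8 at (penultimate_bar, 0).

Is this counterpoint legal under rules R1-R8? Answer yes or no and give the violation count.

No (11 violations)

bar 0: v0=G3 v1=G4 v2=D5 (P5)
bar 1: v0=B3 v1=D4 v2=A4 (m7)
bar 2: v0=A3 v1=C4 v2=B4 (M2)
bar 3: v0=G3 v1=E4 v2=B4 (M3)
bar 4: v0=A3 v1=F4 v2=G4 (m7)
bar 5: v0=G3 v1=E4 v2=F4 (m7)
bar 6: v0=F3 v1=F4 v2=E4 (M7)
bar 7: v0=A3 v1=F4 v2=C5 (m3)
bar 8: v0=G3 v1=G4 v2=D5 (P5)
  R1 @ bar1.0: G4/D5 P5 -> D4/A4 P5 similar
  R4 @ bar1.0: B3/A4 m7 untreated
  R4 @ bar2.0: A3/B4 M2 untreated
  R4 @ bar4.0: A3/G4 m7 untreated
  R4 @ bar5.0: G3/F4 m7 untreated
  R3 @ bar6.0: F4 above E4
  R4 @ bar6.0: F3/E4 M7 untreated
  R3 @ bar6.1: F4 above E4
  R3 @ bar6.2: F4 above E4
  R3 @ bar6.3: F4 above E4
  R1 @ bar8.0: F4/C5 P5 -> G4/D5 P5 similar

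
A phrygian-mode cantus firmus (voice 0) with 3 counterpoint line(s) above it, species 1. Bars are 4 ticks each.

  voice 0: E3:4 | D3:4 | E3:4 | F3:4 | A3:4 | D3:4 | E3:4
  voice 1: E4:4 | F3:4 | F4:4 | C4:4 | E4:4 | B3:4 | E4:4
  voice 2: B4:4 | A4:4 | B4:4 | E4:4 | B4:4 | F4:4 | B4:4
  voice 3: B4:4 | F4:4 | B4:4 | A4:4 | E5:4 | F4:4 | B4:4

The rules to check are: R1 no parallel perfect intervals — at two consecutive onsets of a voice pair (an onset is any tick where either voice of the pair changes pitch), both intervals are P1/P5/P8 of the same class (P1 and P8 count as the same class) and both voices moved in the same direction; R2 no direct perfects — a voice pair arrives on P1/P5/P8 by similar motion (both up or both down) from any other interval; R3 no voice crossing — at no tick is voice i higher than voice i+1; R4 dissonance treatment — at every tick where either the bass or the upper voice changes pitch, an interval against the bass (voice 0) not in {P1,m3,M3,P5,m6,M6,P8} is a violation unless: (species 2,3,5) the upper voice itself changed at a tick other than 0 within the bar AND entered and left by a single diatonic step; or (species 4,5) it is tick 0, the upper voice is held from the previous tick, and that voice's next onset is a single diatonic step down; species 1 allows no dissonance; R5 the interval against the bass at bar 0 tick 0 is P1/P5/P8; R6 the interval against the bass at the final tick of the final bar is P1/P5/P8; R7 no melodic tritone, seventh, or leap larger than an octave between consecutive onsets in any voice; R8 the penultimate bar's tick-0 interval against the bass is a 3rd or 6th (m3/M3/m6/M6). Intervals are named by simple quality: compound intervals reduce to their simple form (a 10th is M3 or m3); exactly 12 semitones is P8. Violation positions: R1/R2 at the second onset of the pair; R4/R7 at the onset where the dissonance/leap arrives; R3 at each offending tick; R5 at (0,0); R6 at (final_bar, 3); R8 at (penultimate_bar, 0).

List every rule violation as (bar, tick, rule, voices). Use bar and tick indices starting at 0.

bar 0: v0=E3 v1=E4 v2=B4 v3=B4 downbeat P5
bar 1: v0=D3 v1=F3 v2=A4 v3=F4 downbeat m3
bar 2: v0=E3 v1=F4 v2=B4 v3=B4 downbeat P5
bar 3: v0=F3 v1=C4 v2=E4 v3=A4 downbeat M3
bar 4: v0=A3 v1=E4 v2=B4 v3=E5 downbeat P5
bar 5: v0=D3 v1=B3 v2=F4 v3=F4 downbeat m3
bar 6: v0=E3 v1=E4 v2=B4 v3=B4 downbeat P5
  -> R1 @ bar 1 tick 0 v(0, 2): E3/B4 P5 -> D3/A4 P5 similar
  -> R2 @ bar 1 tick 0 v(1, 3): E4/B4 P5 -> F3/F4 P8 similar
  -> R3 @ bar 1 tick 0 v(2, 3): A4 above F4
  -> R7 @ bar 1 tick 0 v(1,): E4->F3 leap 11st
  -> R7 @ bar 1 tick 0 v(3,): B4->F4 leap 6st
  -> R3 @ bar 1 tick 1 v(2, 3): A4 above F4
  -> R3 @ bar 1 tick 2 v(2, 3): A4 above F4
  -> R3 @ bar 1 tick 3 v(2, 3): A4 above F4
  -> R1 @ bar 2 tick 0 v(0, 2): D3/A4 P5 -> E3/B4 P5 similar
  -> R2 @ bar 2 tick 0 v(0, 3): D3/F4 m3 -> E3/B4 P5 similar
  -> R2 @ bar 2 tick 0 v(2, 3): A4/F4 M3 -> B4/B4 P1 similar
  -> R4 @ bar 2 tick 0 v(0, 1): E3/F4 m2 untreated
  -> R7 @ bar 2 tick 0 v(3,): F4->B4 leap 6st
  -> R4 @ bar 3 tick 0 v(0, 2): F3/E4 M7 untreated
  -> R1 @ bar 4 tick 0 v(0, 1): F3/C4 P5 -> A3/E4 P5 similar
  -> R2 @ bar 4 tick 0 v(0, 3): F3/A4 M3 -> A3/E5 P5 similar
  -> R2 @ bar 4 tick 0 v(1, 2): C4/E4 M3 -> E4/B4 P5 similar
  -> R2 @ bar 4 tick 0 v(1, 3): C4/A4 M6 -> E4/E5 P8 similar
  -> R4 @ bar 4 tick 0 v(0, 2): A3/B4 M2 untreated
  -> R2 @ bar 5 tick 0 v(2, 3): B4/E5 P4 -> F4/F4 P1 similar
  -> R7 @ bar 5 tick 0 v(2,): B4->F4 leap 6st
  -> R7 @ bar 5 tick 0 v(3,): E5->F4 leap 11st
  -> R1 @ bar 6 tick 0 v(2, 3): F4/F4 P1 -> B4/B4 P1 similar
  -> R2 @ bar 6 tick 0 v(0, 1): D3/B3 M6 -> E3/E4 P8 similar
  -> R2 @ bar 6 tick 0 v(0, 2): D3/F4 m3 -> E3/B4 P5 similar
  -> R2 @ bar 6 tick 0 v(0, 3): D3/F4 m3 -> E3/B4 P5 similar
  -> R2 @ bar 6 tick 0 v(1, 2): B3/F4 TT -> E4/B4 P5 similar
  -> R2 @ bar 6 tick 0 v(1, 3): B3/F4 TT -> E4/B4 P5 similar
  -> R7 @ bar 6 tick 0 v(2,): F4->B4 leap 6st
  -> R7 @ bar 6 tick 0 v(3,): F4->B4 leap 6st

(1, 0, R1, (0, 2))
(1, 0, R2, (1, 3))
(1, 0, R3, (2, 3))
(1, 0, R7, (1,))
(1, 0, R7, (3,))
(1, 1, R3, (2, 3))
(1, 2, R3, (2, 3))
(1, 3, R3, (2, 3))
(2, 0, R1, (0, 2))
(2, 0, R2, (0, 3))
(2, 0, R2, (2, 3))
(2, 0, R4, (0, 1))
(2, 0, R7, (3,))
(3, 0, R4, (0, 2))
(4, 0, R1, (0, 1))
(4, 0, R2, (0, 3))
(4, 0, R2, (1, 2))
(4, 0, R2, (1, 3))
(4, 0, R4, (0, 2))
(5, 0, R2, (2, 3))
(5, 0, R7, (2,))
(5, 0, R7, (3,))
(6, 0, R1, (2, 3))
(6, 0, R2, (0, 1))
(6, 0, R2, (0, 2))
(6, 0, R2, (0, 3))
(6, 0, R2, (1, 2))
(6, 0, R2, (1, 3))
(6, 0, R7, (2,))
(6, 0, R7, (3,))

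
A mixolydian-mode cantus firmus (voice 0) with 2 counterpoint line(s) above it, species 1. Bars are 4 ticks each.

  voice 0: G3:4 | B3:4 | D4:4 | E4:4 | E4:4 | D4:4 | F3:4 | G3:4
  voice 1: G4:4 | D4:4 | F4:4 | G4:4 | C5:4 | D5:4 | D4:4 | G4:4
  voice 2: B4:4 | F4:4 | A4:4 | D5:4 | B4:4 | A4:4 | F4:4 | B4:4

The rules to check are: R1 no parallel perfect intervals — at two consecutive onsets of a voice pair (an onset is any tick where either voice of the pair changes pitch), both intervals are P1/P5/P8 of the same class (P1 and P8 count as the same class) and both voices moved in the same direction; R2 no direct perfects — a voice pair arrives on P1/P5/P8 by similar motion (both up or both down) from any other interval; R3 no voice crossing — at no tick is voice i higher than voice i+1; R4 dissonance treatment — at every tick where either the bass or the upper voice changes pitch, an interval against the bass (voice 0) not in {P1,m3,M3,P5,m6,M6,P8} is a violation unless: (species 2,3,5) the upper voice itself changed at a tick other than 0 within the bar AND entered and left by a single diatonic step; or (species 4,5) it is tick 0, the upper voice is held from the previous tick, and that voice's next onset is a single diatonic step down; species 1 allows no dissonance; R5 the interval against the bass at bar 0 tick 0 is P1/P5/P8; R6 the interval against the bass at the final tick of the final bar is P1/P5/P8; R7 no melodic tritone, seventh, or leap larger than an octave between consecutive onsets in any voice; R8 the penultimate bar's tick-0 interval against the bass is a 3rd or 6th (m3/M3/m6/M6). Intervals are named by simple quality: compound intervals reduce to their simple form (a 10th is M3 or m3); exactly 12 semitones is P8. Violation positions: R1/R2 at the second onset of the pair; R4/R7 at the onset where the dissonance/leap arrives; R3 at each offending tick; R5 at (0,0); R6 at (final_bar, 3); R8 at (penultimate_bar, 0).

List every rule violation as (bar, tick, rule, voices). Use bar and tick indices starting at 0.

bar 0: v0=G3 v1=G4 v2=B4 downbeat M3
bar 1: v0=B3 v1=D4 v2=F4 downbeat TT
bar 2: v0=D4 v1=F4 v2=A4 downbeat P5
bar 3: v0=E4 v1=G4 v2=D5 downbeat m7
bar 4: v0=E4 v1=C5 v2=B4 downbeat P5
bar 5: v0=D4 v1=D5 v2=A4 downbeat P5
bar 6: v0=F3 v1=D4 v2=F4 downbeat P8
bar 7: v0=G3 v1=G4 v2=B4 downbeat M3
  -> R5 @ bar 0 tick 0 v(0, 2): opens on M3
  -> R4 @ bar 1 tick 0 v(0, 2): B3/F4 TT untreated
  -> R7 @ bar 1 tick 0 v(2,): B4->F4 leap 6st
  -> R2 @ bar 2 tick 0 v(0, 2): B3/F4 TT -> D4/A4 P5 similar
  -> R2 @ bar 3 tick 0 v(1, 2): F4/A4 M3 -> G4/D5 P5 similar
  -> R4 @ bar 3 tick 0 v(0, 2): E4/D5 m7 untreated
  -> R3 @ bar 4 tick 0 v(1, 2): C5 above B4
  -> R3 @ bar 4 tick 1 v(1, 2): C5 above B4
  -> R3 @ bar 4 tick 2 v(1, 2): C5 above B4
  -> R3 @ bar 4 tick 3 v(1, 2): C5 above B4
  -> R1 @ bar 5 tick 0 v(0, 2): E4/B4 P5 -> D4/A4 P5 similar
  -> R3 @ bar 5 tick 0 v(1, 2): D5 above A4
  -> R3 @ bar 5 tick 1 v(1, 2): D5 above A4
  -> R3 @ bar 5 tick 2 v(1, 2): D5 above A4
  -> R3 @ bar 5 tick 3 v(1, 2): D5 above A4
  -> R2 @ bar 6 tick 0 v(0, 2): D4/A4 P5 -> F3/F4 P8 similar
  -> R8 @ bar 6 tick 0 v(0, 2): penult P8 not 3rd/6th
  -> R2 @ bar 7 tick 0 v(0, 1): F3/D4 M6 -> G3/G4 P8 similar
  -> R7 @ bar 7 tick 0 v(2,): F4->B4 leap 6st
  -> R6 @ bar 7 tick 3 v(0, 2): closes on M3

(0, 0, R5, (0, 2))
(1, 0, R4, (0, 2))
(1, 0, R7, (2,))
(2, 0, R2, (0, 2))
(3, 0, R2, (1, 2))
(3, 0, R4, (0, 2))
(4, 0, R3, (1, 2))
(4, 1, R3, (1, 2))
(4, 2, R3, (1, 2))
(4, 3, R3, (1, 2))
(5, 0, R1, (0, 2))
(5, 0, R3, (1, 2))
(5, 1, R3, (1, 2))
(5, 2, R3, (1, 2))
(5, 3, R3, (1, 2))
(6, 0, R2, (0, 2))
(6, 0, R8, (0, 2))
(7, 0, R2, (0, 1))
(7, 0, R7, (2,))
(7, 3, R6, (0, 2))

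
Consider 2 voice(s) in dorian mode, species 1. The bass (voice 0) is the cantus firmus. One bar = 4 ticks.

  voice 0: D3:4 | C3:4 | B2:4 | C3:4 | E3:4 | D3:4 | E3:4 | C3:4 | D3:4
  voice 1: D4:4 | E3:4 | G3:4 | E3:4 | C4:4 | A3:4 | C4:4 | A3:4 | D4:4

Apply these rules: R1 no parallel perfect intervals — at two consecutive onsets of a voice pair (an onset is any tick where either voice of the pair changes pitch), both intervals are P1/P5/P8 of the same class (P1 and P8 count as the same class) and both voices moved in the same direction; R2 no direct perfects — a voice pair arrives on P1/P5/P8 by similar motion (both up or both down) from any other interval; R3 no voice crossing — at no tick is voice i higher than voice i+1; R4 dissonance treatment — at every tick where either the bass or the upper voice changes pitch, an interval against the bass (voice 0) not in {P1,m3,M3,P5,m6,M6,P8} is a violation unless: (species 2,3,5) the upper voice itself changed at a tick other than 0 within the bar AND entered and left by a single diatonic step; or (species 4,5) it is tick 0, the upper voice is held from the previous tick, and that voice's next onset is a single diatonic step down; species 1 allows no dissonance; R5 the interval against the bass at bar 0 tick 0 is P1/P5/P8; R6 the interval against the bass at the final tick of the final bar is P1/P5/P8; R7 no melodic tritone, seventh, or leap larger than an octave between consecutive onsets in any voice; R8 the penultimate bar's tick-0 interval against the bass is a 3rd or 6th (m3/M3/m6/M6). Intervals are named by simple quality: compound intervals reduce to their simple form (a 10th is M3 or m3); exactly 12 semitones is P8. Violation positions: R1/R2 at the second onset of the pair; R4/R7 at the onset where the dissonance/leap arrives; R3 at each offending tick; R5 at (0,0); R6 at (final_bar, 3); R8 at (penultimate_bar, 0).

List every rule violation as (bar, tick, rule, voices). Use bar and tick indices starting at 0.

bar 0: v0=D3 v1=D4 downbeat P8
bar 1: v0=C3 v1=E3 downbeat M3
bar 2: v0=B2 v1=G3 downbeat m6
bar 3: v0=C3 v1=E3 downbeat M3
bar 4: v0=E3 v1=C4 downbeat m6
bar 5: v0=D3 v1=A3 downbeat P5
bar 6: v0=E3 v1=C4 downbeat m6
bar 7: v0=C3 v1=A3 downbeat M6
bar 8: v0=D3 v1=D4 downbeat P8
  -> R7 @ bar 1 tick 0 v(1,): D4->E3 leap 10st
  -> R2 @ bar 5 tick 0 v(0, 1): E3/C4 m6 -> D3/A3 P5 similar
  -> R2 @ bar 8 tick 0 v(0, 1): C3/A3 M6 -> D3/D4 P8 similar

(1, 0, R7, (1,))
(5, 0, R2, (0, 1))
(8, 0, R2, (0, 1))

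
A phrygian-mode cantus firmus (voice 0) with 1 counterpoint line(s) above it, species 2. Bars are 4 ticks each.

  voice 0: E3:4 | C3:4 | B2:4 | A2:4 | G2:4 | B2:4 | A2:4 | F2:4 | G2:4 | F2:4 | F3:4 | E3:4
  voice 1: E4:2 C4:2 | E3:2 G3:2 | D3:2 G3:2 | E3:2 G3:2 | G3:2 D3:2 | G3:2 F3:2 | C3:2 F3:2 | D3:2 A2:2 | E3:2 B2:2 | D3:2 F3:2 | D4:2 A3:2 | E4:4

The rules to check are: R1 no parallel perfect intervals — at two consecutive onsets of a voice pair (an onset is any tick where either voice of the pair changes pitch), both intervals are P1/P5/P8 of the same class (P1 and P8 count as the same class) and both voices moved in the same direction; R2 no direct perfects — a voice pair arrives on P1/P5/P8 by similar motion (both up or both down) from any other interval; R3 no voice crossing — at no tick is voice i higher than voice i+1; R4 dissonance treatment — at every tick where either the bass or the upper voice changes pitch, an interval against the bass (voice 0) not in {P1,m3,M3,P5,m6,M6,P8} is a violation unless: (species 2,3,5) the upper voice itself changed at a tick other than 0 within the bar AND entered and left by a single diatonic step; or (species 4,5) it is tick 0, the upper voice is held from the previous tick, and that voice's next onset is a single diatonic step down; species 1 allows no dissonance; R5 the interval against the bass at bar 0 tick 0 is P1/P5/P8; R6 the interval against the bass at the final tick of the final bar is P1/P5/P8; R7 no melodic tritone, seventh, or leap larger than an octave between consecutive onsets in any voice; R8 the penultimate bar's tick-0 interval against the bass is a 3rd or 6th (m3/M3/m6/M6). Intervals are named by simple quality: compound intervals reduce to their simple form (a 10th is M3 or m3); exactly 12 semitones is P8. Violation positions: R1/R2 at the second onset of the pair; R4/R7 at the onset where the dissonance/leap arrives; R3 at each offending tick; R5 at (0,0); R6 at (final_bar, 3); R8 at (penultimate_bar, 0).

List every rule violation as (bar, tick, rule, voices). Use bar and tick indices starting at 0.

bar 0: v0=E3 v1=E4 downbeat P8
bar 1: v0=C3 v1=E3 downbeat M3
bar 2: v0=B2 v1=D3 downbeat m3
bar 3: v0=A2 v1=E3 downbeat P5
bar 4: v0=G2 v1=G3 downbeat P8
bar 5: v0=B2 v1=G3 downbeat m6
bar 6: v0=A2 v1=C3 downbeat m3
bar 7: v0=F2 v1=D3 downbeat M6
bar 8: v0=G2 v1=E3 downbeat M6
bar 9: v0=F2 v1=D3 downbeat M6
bar 10: v0=F3 v1=D4 downbeat M6
bar 11: v0=E3 v1=E4 downbeat P8
  -> R2 @ bar 3 tick 0 v(0, 1): B2/G3 m6 -> A2/E3 P5 similar
  -> R4 @ bar 3 tick 2 v(0, 1): A2/G3 m7 untreated
  -> R4 @ bar 5 tick 2 v(0, 1): B2/F3 TT untreated

(3, 0, R2, (0, 1))
(3, 2, R4, (0, 1))
(5, 2, R4, (0, 1))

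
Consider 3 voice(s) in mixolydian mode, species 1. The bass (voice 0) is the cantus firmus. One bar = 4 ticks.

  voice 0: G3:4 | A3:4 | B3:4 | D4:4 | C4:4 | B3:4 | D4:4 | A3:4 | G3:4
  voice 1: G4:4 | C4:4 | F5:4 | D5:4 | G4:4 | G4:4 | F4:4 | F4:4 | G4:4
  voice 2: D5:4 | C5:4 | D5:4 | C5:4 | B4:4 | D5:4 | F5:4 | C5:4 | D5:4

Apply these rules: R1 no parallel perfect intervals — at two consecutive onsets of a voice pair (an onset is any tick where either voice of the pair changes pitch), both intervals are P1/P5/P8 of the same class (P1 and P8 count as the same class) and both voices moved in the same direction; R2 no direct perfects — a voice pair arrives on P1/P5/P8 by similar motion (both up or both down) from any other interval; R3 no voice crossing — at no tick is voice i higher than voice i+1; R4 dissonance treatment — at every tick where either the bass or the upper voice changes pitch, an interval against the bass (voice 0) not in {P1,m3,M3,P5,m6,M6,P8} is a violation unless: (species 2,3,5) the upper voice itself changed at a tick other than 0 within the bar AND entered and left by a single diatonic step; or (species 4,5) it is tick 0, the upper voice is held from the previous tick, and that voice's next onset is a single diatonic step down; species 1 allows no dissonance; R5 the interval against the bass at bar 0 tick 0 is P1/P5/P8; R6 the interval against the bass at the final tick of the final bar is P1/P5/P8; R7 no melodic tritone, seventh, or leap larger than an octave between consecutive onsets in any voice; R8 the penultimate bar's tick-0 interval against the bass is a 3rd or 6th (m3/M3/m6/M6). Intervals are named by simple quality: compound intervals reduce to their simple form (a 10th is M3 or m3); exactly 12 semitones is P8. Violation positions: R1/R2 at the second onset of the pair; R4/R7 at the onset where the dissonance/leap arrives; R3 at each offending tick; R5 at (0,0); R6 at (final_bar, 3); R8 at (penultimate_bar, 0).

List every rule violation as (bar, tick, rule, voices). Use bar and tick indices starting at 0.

bar 0: v0=G3 v1=G4 v2=D5 downbeat P5
bar 1: v0=A3 v1=C4 v2=C5 downbeat m3
bar 2: v0=B3 v1=F5 v2=D5 downbeat m3
bar 3: v0=D4 v1=D5 v2=C5 downbeat m7
bar 4: v0=C4 v1=G4 v2=B4 downbeat M7
bar 5: v0=B3 v1=G4 v2=D5 downbeat m3
bar 6: v0=D4 v1=F4 v2=F5 downbeat m3
bar 7: v0=A3 v1=F4 v2=C5 downbeat m3
bar 8: v0=G3 v1=G4 v2=D5 downbeat P5
  -> R2 @ bar 1 tick 0 v(1, 2): G4/D5 P5 -> C4/C5 P8 similar
  -> R3 @ bar 2 tick 0 v(1, 2): F5 above D5
  -> R4 @ bar 2 tick 0 v(0, 1): B3/F5 TT untreated
  -> R7 @ bar 2 tick 0 v(1,): C4->F5 leap 17st
  -> R3 @ bar 2 tick 1 v(1, 2): F5 above D5
  -> R3 @ bar 2 tick 2 v(1, 2): F5 above D5
  -> R3 @ bar 2 tick 3 v(1, 2): F5 above D5
  -> R3 @ bar 3 tick 0 v(1, 2): D5 above C5
  -> R4 @ bar 3 tick 0 v(0, 2): D4/C5 m7 untreated
  -> R3 @ bar 3 tick 1 v(1, 2): D5 above C5
  -> R3 @ bar 3 tick 2 v(1, 2): D5 above C5
  -> R3 @ bar 3 tick 3 v(1, 2): D5 above C5
  -> R2 @ bar 4 tick 0 v(0, 1): D4/D5 P8 -> C4/G4 P5 similar
  -> R4 @ bar 4 tick 0 v(0, 2): C4/B4 M7 untreated
  -> R1 @ bar 8 tick 0 v(1, 2): F4/C5 P5 -> G4/D5 P5 similar

(1, 0, R2, (1, 2))
(2, 0, R3, (1, 2))
(2, 0, R4, (0, 1))
(2, 0, R7, (1,))
(2, 1, R3, (1, 2))
(2, 2, R3, (1, 2))
(2, 3, R3, (1, 2))
(3, 0, R3, (1, 2))
(3, 0, R4, (0, 2))
(3, 1, R3, (1, 2))
(3, 2, R3, (1, 2))
(3, 3, R3, (1, 2))
(4, 0, R2, (0, 1))
(4, 0, R4, (0, 2))
(8, 0, R1, (1, 2))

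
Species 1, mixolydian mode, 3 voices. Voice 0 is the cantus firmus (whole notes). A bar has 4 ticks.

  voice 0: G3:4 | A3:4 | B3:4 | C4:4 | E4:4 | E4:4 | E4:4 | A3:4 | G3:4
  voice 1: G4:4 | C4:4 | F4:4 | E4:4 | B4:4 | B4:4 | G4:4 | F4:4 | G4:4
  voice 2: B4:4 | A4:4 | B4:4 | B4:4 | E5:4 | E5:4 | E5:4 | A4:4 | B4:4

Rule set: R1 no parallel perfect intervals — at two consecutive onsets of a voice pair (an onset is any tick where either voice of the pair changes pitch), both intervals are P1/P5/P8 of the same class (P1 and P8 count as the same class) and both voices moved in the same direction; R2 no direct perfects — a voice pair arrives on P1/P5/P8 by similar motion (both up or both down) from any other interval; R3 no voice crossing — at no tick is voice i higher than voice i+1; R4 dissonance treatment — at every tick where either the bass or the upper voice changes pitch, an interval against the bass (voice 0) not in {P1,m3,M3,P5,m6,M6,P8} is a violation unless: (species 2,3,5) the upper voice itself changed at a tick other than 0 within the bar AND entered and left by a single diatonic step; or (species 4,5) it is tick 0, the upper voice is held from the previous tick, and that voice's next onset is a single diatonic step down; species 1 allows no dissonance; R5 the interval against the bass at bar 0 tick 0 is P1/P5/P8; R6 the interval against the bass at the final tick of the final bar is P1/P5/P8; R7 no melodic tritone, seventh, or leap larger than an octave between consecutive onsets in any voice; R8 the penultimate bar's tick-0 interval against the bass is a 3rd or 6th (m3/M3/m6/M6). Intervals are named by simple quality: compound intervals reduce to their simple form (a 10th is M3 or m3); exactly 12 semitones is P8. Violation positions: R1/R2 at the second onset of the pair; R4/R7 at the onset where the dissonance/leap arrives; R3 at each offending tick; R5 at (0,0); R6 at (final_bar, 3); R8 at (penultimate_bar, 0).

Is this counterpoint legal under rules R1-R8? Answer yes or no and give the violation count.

bar 0: v0=G3 v1=G4 v2=B4 (M3)
bar 1: v0=A3 v1=C4 v2=A4 (P8)
bar 2: v0=B3 v1=F4 v2=B4 (P8)
bar 3: v0=C4 v1=E4 v2=B4 (M7)
bar 4: v0=E4 v1=B4 v2=E5 (P8)
bar 5: v0=E4 v1=B4 v2=E5 (P8)
bar 6: v0=E4 v1=G4 v2=E5 (P8)
bar 7: v0=A3 v1=F4 v2=A4 (P8)
bar 8: v0=G3 v1=G4 v2=B4 (M3)
  R5 @ bar0.0: opens on M3
  R1 @ bar2.0: A3/A4 P8 -> B3/B4 P8 similar
  R4 @ bar2.0: B3/F4 TT untreated
  R4 @ bar3.0: C4/B4 M7 untreated
  R2 @ bar4.0: C4/E4 M3 -> E4/B4 P5 similar
  R2 @ bar4.0: C4/B4 M7 -> E4/E5 P8 similar
  R1 @ bar7.0: E4/E5 P8 -> A3/A4 P8 similar
  R8 @ bar7.0: penult P8 not 3rd/6th
  R6 @ bar8.3: closes on M3

No (9 violations)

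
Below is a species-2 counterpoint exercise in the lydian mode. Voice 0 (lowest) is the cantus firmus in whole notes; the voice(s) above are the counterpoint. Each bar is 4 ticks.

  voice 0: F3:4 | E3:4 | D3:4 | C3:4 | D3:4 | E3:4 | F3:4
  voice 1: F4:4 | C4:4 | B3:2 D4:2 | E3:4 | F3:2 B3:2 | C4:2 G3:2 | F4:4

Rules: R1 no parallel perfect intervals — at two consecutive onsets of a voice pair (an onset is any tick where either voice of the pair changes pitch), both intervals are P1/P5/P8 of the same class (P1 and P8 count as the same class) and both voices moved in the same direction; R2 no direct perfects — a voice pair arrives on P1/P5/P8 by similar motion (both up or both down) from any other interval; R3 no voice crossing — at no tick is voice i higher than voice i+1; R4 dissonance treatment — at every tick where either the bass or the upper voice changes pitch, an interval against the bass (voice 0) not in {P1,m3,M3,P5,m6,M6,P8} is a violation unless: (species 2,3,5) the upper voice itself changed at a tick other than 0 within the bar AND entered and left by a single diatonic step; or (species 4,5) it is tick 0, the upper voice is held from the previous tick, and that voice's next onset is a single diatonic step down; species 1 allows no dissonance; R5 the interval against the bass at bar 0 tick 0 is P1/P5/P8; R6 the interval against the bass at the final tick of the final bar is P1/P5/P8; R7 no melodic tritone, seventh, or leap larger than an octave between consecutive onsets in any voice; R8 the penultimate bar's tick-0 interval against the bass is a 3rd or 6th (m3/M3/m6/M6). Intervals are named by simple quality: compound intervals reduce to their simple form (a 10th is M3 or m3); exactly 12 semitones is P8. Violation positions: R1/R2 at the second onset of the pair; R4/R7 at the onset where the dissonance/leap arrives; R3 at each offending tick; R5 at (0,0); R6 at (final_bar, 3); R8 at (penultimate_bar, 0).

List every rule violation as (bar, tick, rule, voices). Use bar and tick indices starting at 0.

(3, 0, R7, (1,))
(4, 2, R7, (1,))
(6, 0, R2, (0, 1))
(6, 0, R7, (1,))

bar 0: v0=F3 v1=F4 downbeat P8
bar 1: v0=E3 v1=C4 downbeat m6
bar 2: v0=D3 v1=B3 downbeat M6
bar 3: v0=C3 v1=E3 downbeat M3
bar 4: v0=D3 v1=F3 downbeat m3
bar 5: v0=E3 v1=C4 downbeat m6
bar 6: v0=F3 v1=F4 downbeat P8
  -> R7 @ bar 3 tick 0 v(1,): D4->E3 leap 10st
  -> R7 @ bar 4 tick 2 v(1,): F3->B3 leap 6st
  -> R2 @ bar 6 tick 0 v(0, 1): E3/G3 m3 -> F3/F4 P8 similar
  -> R7 @ bar 6 tick 0 v(1,): G3->F4 leap 10st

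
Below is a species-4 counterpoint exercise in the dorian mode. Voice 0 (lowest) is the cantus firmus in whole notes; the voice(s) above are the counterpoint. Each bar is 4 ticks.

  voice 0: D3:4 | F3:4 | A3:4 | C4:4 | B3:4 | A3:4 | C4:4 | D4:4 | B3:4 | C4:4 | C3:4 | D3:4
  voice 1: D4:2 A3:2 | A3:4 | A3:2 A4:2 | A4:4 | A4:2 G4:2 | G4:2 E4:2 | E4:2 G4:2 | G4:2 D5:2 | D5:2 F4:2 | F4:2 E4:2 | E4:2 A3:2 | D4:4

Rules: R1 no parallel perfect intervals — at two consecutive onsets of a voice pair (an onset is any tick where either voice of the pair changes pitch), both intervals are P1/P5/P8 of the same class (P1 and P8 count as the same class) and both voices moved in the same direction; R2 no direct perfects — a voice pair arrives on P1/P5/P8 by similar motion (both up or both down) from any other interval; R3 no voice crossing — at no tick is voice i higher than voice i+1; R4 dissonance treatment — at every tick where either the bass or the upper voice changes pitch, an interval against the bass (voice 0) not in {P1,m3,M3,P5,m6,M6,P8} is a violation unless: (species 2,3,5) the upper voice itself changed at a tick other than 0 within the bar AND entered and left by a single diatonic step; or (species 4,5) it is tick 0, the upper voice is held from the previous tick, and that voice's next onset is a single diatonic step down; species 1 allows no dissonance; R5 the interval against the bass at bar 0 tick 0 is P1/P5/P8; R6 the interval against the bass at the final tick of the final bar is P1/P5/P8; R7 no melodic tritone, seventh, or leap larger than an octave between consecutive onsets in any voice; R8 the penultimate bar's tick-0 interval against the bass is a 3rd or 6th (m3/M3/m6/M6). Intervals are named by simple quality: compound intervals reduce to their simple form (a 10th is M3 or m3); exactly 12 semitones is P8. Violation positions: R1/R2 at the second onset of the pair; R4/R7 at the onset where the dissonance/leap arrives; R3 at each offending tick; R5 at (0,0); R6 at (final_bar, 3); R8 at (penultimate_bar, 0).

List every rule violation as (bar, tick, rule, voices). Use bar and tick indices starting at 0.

(5, 0, R4, (0, 1))
(7, 0, R4, (0, 1))
(8, 2, R4, (0, 1))
(11, 0, R2, (0, 1))

bar 0: v0=D3 v1=D4 downbeat P8
bar 1: v0=F3 v1=A3 downbeat M3
bar 2: v0=A3 v1=A3 downbeat P1
bar 3: v0=C4 v1=A4 downbeat M6
bar 4: v0=B3 v1=A4 downbeat m7
bar 5: v0=A3 v1=G4 downbeat m7
bar 6: v0=C4 v1=E4 downbeat M3
bar 7: v0=D4 v1=G4 downbeat P4
bar 8: v0=B3 v1=D5 downbeat m3
bar 9: v0=C4 v1=F4 downbeat P4
bar 10: v0=C3 v1=E4 downbeat M3
bar 11: v0=D3 v1=D4 downbeat P8
  -> R4 @ bar 5 tick 0 v(0, 1): A3/G4 m7 untreated
  -> R4 @ bar 7 tick 0 v(0, 1): D4/G4 P4 untreated
  -> R4 @ bar 8 tick 2 v(0, 1): B3/F4 TT untreated
  -> R2 @ bar 11 tick 0 v(0, 1): C3/A3 M6 -> D3/D4 P8 similar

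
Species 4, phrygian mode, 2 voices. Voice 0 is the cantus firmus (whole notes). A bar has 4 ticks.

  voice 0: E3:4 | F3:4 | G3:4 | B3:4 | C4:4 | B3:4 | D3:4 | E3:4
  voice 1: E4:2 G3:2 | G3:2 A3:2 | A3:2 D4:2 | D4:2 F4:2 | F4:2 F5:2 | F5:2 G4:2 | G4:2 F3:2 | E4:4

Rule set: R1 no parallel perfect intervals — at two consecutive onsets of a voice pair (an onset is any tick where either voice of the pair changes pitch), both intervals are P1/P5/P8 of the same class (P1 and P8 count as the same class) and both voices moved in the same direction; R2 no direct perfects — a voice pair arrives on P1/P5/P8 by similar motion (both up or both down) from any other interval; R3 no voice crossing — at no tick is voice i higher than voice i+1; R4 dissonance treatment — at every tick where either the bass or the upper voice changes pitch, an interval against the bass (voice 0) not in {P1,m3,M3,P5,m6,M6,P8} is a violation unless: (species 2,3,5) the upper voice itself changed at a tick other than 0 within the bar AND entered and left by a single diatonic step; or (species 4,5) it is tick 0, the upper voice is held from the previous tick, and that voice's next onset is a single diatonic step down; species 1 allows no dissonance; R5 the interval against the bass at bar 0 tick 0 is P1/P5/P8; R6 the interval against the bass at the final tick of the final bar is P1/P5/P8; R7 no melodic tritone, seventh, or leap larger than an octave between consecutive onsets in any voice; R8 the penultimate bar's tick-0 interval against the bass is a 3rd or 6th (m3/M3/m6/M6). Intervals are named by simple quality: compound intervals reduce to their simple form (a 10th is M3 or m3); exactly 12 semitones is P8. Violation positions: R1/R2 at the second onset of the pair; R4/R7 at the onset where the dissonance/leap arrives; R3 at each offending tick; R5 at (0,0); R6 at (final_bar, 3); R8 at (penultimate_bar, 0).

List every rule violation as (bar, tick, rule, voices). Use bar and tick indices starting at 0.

bar 0: v0=E3 v1=E4 downbeat P8
bar 1: v0=F3 v1=G3 downbeat M2
bar 2: v0=G3 v1=A3 downbeat M2
bar 3: v0=B3 v1=D4 downbeat m3
bar 4: v0=C4 v1=F4 downbeat P4
bar 5: v0=B3 v1=F5 downbeat TT
bar 6: v0=D3 v1=G4 downbeat P4
bar 7: v0=E3 v1=E4 downbeat P8
  -> R4 @ bar 1 tick 0 v(0, 1): F3/G3 M2 untreated
  -> R4 @ bar 2 tick 0 v(0, 1): G3/A3 M2 untreated
  -> R4 @ bar 3 tick 2 v(0, 1): B3/F4 TT untreated
  -> R4 @ bar 4 tick 0 v(0, 1): C4/F4 P4 untreated
  -> R4 @ bar 4 tick 2 v(0, 1): C4/F5 P4 untreated
  -> R4 @ bar 5 tick 0 v(0, 1): B3/F5 TT untreated
  -> R7 @ bar 5 tick 2 v(1,): F5->G4 leap 10st
  -> R4 @ bar 6 tick 0 v(0, 1): D3/G4 P4 untreated
  -> R8 @ bar 6 tick 0 v(0, 1): penult P4 not 3rd/6th
  -> R7 @ bar 6 tick 2 v(1,): G4->F3 leap 14st
  -> R2 @ bar 7 tick 0 v(0, 1): D3/F3 m3 -> E3/E4 P8 similar
  -> R7 @ bar 7 tick 0 v(1,): F3->E4 leap 11st

(1, 0, R4, (0, 1))
(2, 0, R4, (0, 1))
(3, 2, R4, (0, 1))
(4, 0, R4, (0, 1))
(4, 2, R4, (0, 1))
(5, 0, R4, (0, 1))
(5, 2, R7, (1,))
(6, 0, R4, (0, 1))
(6, 0, R8, (0, 1))
(6, 2, R7, (1,))
(7, 0, R2, (0, 1))
(7, 0, R7, (1,))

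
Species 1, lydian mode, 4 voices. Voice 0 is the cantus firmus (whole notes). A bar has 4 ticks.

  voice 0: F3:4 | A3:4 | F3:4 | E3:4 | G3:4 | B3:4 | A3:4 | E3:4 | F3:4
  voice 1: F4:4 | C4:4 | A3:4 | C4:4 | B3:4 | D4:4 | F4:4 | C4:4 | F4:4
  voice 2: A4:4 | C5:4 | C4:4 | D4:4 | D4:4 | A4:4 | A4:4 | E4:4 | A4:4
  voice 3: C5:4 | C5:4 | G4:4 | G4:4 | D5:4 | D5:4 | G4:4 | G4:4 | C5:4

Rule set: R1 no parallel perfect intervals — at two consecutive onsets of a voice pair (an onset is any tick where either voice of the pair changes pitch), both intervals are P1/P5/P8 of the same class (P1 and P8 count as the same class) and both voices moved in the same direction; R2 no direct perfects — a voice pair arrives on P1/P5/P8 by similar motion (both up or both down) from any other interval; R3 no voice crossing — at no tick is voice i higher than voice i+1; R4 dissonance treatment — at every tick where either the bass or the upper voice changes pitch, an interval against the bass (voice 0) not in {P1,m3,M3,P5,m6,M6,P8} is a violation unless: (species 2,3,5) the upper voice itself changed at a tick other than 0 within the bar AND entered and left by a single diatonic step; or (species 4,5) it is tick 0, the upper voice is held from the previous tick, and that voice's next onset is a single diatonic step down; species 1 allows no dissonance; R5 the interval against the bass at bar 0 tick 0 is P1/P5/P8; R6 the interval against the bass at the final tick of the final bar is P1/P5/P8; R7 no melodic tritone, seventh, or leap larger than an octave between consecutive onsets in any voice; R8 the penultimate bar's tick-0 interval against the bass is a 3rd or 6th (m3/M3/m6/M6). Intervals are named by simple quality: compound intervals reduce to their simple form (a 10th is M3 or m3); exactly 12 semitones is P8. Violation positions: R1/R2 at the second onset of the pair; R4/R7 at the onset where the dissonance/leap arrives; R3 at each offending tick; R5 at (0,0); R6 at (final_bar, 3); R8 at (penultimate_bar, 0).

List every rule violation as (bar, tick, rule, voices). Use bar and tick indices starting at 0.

bar 0: v0=F3 v1=F4 v2=A4 v3=C5 downbeat P5
bar 1: v0=A3 v1=C4 v2=C5 v3=C5 downbeat m3
bar 2: v0=F3 v1=A3 v2=C4 v3=G4 downbeat M2
bar 3: v0=E3 v1=C4 v2=D4 v3=G4 downbeat m3
bar 4: v0=G3 v1=B3 v2=D4 v3=D5 downbeat P5
bar 5: v0=B3 v1=D4 v2=A4 v3=D5 downbeat m3
bar 6: v0=A3 v1=F4 v2=A4 v3=G4 downbeat m7
bar 7: v0=E3 v1=C4 v2=E4 v3=G4 downbeat m3
bar 8: v0=F3 v1=F4 v2=A4 v3=C5 downbeat P5
  -> R5 @ bar 0 tick 0 v(0, 2): opens on M3
  -> R2 @ bar 2 tick 0 v(0, 2): A3/C5 m3 -> F3/C4 P5 similar
  -> R2 @ bar 2 tick 0 v(2, 3): C5/C5 P1 -> C4/G4 P5 similar
  -> R4 @ bar 2 tick 0 v(0, 3): F3/G4 M2 untreated
  -> R4 @ bar 3 tick 0 v(0, 2): E3/D4 m7 untreated
  -> R2 @ bar 4 tick 0 v(0, 3): E3/G4 m3 -> G3/D5 P5 similar
  -> R2 @ bar 5 tick 0 v(1, 2): B3/D4 m3 -> D4/A4 P5 similar
  -> R4 @ bar 5 tick 0 v(0, 2): B3/A4 m7 untreated
  -> R3 @ bar 6 tick 0 v(2, 3): A4 above G4
  -> R4 @ bar 6 tick 0 v(0, 3): A3/G4 m7 untreated
  -> R3 @ bar 6 tick 1 v(2, 3): A4 above G4
  -> R3 @ bar 6 tick 2 v(2, 3): A4 above G4
  -> R3 @ bar 6 tick 3 v(2, 3): A4 above G4
  -> R1 @ bar 7 tick 0 v(0, 2): A3/A4 P8 -> E3/E4 P8 similar
  -> R8 @ bar 7 tick 0 v(0, 2): penult P8 not 3rd/6th
  -> R1 @ bar 8 tick 0 v(1, 3): C4/G4 P5 -> F4/C5 P5 similar
  -> R2 @ bar 8 tick 0 v(0, 1): E3/C4 m6 -> F3/F4 P8 similar
  -> R2 @ bar 8 tick 0 v(0, 3): E3/G4 m3 -> F3/C5 P5 similar
  -> R6 @ bar 8 tick 3 v(0, 2): closes on M3

(0, 0, R5, (0, 2))
(2, 0, R2, (0, 2))
(2, 0, R2, (2, 3))
(2, 0, R4, (0, 3))
(3, 0, R4, (0, 2))
(4, 0, R2, (0, 3))
(5, 0, R2, (1, 2))
(5, 0, R4, (0, 2))
(6, 0, R3, (2, 3))
(6, 0, R4, (0, 3))
(6, 1, R3, (2, 3))
(6, 2, R3, (2, 3))
(6, 3, R3, (2, 3))
(7, 0, R1, (0, 2))
(7, 0, R8, (0, 2))
(8, 0, R1, (1, 3))
(8, 0, R2, (0, 1))
(8, 0, R2, (0, 3))
(8, 3, R6, (0, 2))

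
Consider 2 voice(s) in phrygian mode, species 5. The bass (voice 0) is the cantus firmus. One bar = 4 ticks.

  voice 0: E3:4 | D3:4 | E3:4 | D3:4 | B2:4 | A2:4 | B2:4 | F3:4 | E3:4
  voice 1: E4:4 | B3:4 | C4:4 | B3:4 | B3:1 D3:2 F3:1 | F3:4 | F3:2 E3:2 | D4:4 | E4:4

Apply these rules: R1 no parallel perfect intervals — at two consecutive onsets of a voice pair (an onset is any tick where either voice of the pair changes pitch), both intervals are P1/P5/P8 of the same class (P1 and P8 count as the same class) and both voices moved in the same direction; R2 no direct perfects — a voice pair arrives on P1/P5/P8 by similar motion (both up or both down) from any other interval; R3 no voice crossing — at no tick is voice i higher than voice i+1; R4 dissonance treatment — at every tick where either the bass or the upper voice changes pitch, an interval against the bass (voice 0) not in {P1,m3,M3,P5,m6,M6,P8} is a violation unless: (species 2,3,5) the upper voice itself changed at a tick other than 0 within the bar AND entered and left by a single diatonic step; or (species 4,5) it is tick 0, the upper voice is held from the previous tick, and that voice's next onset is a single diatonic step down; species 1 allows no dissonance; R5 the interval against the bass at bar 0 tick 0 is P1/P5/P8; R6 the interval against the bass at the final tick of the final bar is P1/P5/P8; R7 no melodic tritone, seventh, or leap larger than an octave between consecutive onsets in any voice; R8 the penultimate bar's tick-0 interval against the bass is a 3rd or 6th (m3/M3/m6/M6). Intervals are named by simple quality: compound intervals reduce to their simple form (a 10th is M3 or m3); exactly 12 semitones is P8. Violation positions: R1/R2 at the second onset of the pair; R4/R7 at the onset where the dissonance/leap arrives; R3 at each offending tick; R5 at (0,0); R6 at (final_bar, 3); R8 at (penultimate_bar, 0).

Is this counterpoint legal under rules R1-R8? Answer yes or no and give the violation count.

No (4 violations)

bar 0: v0=E3 v1=E4 (P8)
bar 1: v0=D3 v1=B3 (M6)
bar 2: v0=E3 v1=C4 (m6)
bar 3: v0=D3 v1=B3 (M6)
bar 4: v0=B2 v1=B3 (P8)
bar 5: v0=A2 v1=F3 (m6)
bar 6: v0=B2 v1=F3 (TT)
bar 7: v0=F3 v1=D4 (M6)
bar 8: v0=E3 v1=E4 (P8)
  R4 @ bar4.3: B2/F3 TT untreated
  R4 @ bar6.2: B2/E3 P4 untreated
  R7 @ bar7.0: B2->F3 leap 6st
  R7 @ bar7.0: E3->D4 leap 10st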